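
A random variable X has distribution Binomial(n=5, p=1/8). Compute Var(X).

For X ~ Binomial(n=5, p=1/8):
Var(X) = \frac{35}{64}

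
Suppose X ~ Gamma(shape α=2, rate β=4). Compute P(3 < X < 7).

P(3 < X < 7) = ∫_{3}^{7} f(x) dx
where f(x) = 16 x e^{- 4 x}
= \frac{-29 + 13 e^{16}}{e^{28}}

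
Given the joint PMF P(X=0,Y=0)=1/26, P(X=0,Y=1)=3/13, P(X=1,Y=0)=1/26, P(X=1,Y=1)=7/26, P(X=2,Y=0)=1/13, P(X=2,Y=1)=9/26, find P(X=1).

P(X=1) = P(X=1,Y=0) + P(X=1,Y=1)
= 1/26 + 7/26
= 4/13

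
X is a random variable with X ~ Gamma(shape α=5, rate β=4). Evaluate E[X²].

Using the identity E[X²] = Var(X) + (E[X])²:
E[X] = \frac{5}{4}
Var(X) = \frac{5}{16}
E[X²] = \frac{5}{16} + (\frac{5}{4})²
= \frac{15}{8}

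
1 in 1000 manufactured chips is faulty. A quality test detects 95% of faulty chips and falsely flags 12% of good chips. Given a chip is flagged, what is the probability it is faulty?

Let D = the rare event, + = positive/flagged.
P(D) = 1/1000
P(+|D) = 95/100 = 19/20
P(+|D') = 12/100 = 3/25
P(+) = P(+|D)P(D) + P(+|D')P(D')
     = \frac{19}{20} × \frac{1}{1000} + \frac{3}{25} × \frac{999}{1000}
     = \frac{12083}{100000}
P(D|+) = P(+|D)P(D)/P(+) = \frac{95}{12083}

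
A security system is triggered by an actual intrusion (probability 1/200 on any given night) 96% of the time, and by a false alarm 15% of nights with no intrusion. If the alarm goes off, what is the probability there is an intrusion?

Let D = the rare event, + = positive/flagged.
P(D) = 1/200
P(+|D) = 96/100 = 24/25
P(+|D') = 15/100 = 3/20
P(+) = P(+|D)P(D) + P(+|D')P(D')
     = \frac{24}{25} × \frac{1}{200} + \frac{3}{20} × \frac{199}{200}
     = \frac{3081}{20000}
P(D|+) = P(+|D)P(D)/P(+) = \frac{32}{1027}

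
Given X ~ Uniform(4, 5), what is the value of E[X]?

For X ~ Uniform(4, 5), the expected value is:
E[X] = \frac{9}{2}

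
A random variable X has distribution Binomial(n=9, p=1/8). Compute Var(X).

For X ~ Binomial(n=9, p=1/8):
Var(X) = \frac{63}{64}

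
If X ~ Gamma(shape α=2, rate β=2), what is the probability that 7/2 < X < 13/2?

P(7/2 < X < 13/2) = ∫_{7/2}^{13/2} f(x) dx
where f(x) = 4 x e^{- 2 x}
= \frac{2 \left(-7 + 4 e^{6}\right)}{e^{13}}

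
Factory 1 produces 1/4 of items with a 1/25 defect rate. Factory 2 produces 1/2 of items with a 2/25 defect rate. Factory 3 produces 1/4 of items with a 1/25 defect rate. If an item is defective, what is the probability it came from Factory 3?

Using Bayes' theorem:
P(F1) = 1/4, P(D|F1) = 1/25
P(F2) = 1/2, P(D|F2) = 2/25
P(F3) = 1/4, P(D|F3) = 1/25
P(D) = P(D|F1)P(F1) + P(D|F2)P(F2) + P(D|F3)P(F3)
     = \frac{3}{50}
P(F3|D) = P(D|F3)P(F3) / P(D)
= \frac{1}{6}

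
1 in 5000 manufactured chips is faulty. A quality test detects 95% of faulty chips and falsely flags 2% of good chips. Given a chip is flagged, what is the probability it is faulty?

Let D = the rare event, + = positive/flagged.
P(D) = 1/5000
P(+|D) = 95/100 = 19/20
P(+|D') = 2/100 = 1/50
P(+) = P(+|D)P(D) + P(+|D')P(D')
     = \frac{19}{20} × \frac{1}{5000} + \frac{1}{50} × \frac{4999}{5000}
     = \frac{10093}{500000}
P(D|+) = P(+|D)P(D)/P(+) = \frac{95}{10093}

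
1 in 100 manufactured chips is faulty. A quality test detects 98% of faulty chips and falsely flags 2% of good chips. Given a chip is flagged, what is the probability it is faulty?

Let D = the rare event, + = positive/flagged.
P(D) = 1/100
P(+|D) = 98/100 = 49/50
P(+|D') = 2/100 = 1/50
P(+) = P(+|D)P(D) + P(+|D')P(D')
     = \frac{49}{50} × \frac{1}{100} + \frac{1}{50} × \frac{99}{100}
     = \frac{37}{1250}
P(D|+) = P(+|D)P(D)/P(+) = \frac{49}{148}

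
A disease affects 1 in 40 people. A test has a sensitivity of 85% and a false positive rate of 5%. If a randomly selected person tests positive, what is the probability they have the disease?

Let D = the rare event, + = positive/flagged.
P(D) = 1/40
P(+|D) = 85/100 = 17/20
P(+|D') = 5/100 = 1/20
P(+) = P(+|D)P(D) + P(+|D')P(D')
     = \frac{17}{20} × \frac{1}{40} + \frac{1}{20} × \frac{39}{40}
     = \frac{7}{100}
P(D|+) = P(+|D)P(D)/P(+) = \frac{17}{56}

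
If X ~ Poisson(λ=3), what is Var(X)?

For X ~ Poisson(λ=3):
Var(X) = 3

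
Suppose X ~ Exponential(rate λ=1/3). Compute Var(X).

For X ~ Exponential(rate λ=1/3):
Var(X) = 9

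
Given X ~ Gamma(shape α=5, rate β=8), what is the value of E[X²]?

Using the identity E[X²] = Var(X) + (E[X])²:
E[X] = \frac{5}{8}
Var(X) = \frac{5}{64}
E[X²] = \frac{5}{64} + (\frac{5}{8})²
= \frac{15}{32}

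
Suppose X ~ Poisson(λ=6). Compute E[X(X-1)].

E[X(X-1)] = E[X² - X] = E[X²] - E[X]
E[X] = 6
E[X²] = Var(X) + (E[X])² = 6 + (6)² = 42
E[X(X-1)] = 42 - 6 = 36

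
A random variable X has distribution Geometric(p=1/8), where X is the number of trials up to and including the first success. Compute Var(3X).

For X ~ Geometric(p=1/8), where X is the number of trials up to and including the first success:
Var(X) = 56
Var(3X) = (3)² × Var(X) = 9 × 56 = 504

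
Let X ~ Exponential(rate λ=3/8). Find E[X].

For X ~ Exponential(rate λ=3/8), the expected value is:
E[X] = \frac{8}{3}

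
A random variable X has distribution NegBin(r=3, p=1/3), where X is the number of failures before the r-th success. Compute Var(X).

For X ~ NegBin(r=3, p=1/3), where X is the number of failures before the r-th success:
Var(X) = 18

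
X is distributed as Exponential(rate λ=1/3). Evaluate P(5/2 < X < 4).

P(5/2 < X < 4) = ∫_{5/2}^{4} f(x) dx
where f(x) = \frac{e^{- \frac{x}{3}}}{3}
= - \frac{1}{e^{\frac{4}{3}}} + e^{- \frac{5}{6}}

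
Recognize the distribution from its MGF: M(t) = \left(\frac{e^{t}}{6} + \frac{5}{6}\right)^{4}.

The MGF M(t) = \left(\frac{e^{t}}{6} + \frac{5}{6}\right)^{4} is the standard form for the Binomial distribution.
Comparing with the known MGF formula identifies: Binomial(n=4, p=1/6)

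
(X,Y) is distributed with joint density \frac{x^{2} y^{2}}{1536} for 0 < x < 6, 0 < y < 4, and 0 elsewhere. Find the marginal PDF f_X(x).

f_X(x) = ∫_0^4 f(x,y) dy
= ∫_0^4 \frac{x^{2} y^{2}}{1536} dy
= \frac{x^{2}}{72} for 0 < x < 6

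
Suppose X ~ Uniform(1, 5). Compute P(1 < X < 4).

P(1 < X < 4) = ∫_{1}^{4} f(x) dx
where f(x) = \frac{1}{4}
= \frac{3}{4}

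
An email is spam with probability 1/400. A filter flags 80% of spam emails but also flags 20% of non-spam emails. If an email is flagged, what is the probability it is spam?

Let D = the rare event, + = positive/flagged.
P(D) = 1/400
P(+|D) = 80/100 = 4/5
P(+|D') = 20/100 = 1/5
P(+) = P(+|D)P(D) + P(+|D')P(D')
     = \frac{4}{5} × \frac{1}{400} + \frac{1}{5} × \frac{399}{400}
     = \frac{403}{2000}
P(D|+) = P(+|D)P(D)/P(+) = \frac{4}{403}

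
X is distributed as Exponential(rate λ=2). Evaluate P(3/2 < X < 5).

P(3/2 < X < 5) = ∫_{3/2}^{5} f(x) dx
where f(x) = 2 e^{- 2 x}
= - \frac{1 - e^{7}}{e^{10}}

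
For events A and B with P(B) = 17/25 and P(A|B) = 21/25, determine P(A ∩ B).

By definition, P(A|B) = P(A ∩ B) / P(B)
So P(A ∩ B) = P(A|B) × P(B)
= 21/25 × 17/25
= 357/625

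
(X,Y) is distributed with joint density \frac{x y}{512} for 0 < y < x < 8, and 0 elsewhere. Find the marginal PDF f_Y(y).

f_Y(y) = ∫_y^8 \frac{x y}{512} dx = \frac{y \left(64 - y^{2}\right)}{1024}
for 0 < y < 8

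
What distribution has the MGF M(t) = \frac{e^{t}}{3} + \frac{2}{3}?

The MGF M(t) = \frac{e^{t}}{3} + \frac{2}{3} is the standard form for the Bernoulli distribution.
Comparing with the known MGF formula identifies: Bernoulli(p=1/3)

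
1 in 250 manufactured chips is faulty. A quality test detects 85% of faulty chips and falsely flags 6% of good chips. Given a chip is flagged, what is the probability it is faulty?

Let D = the rare event, + = positive/flagged.
P(D) = 1/250
P(+|D) = 85/100 = 17/20
P(+|D') = 6/100 = 3/50
P(+) = P(+|D)P(D) + P(+|D')P(D')
     = \frac{17}{20} × \frac{1}{250} + \frac{3}{50} × \frac{249}{250}
     = \frac{1579}{25000}
P(D|+) = P(+|D)P(D)/P(+) = \frac{85}{1579}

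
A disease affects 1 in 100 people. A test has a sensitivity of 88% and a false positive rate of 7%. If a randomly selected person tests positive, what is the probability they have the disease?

Let D = the rare event, + = positive/flagged.
P(D) = 1/100
P(+|D) = 88/100 = 22/25
P(+|D') = 7/100
P(+) = P(+|D)P(D) + P(+|D')P(D')
     = \frac{22}{25} × \frac{1}{100} + \frac{7}{100} × \frac{99}{100}
     = \frac{781}{10000}
P(D|+) = P(+|D)P(D)/P(+) = \frac{8}{71}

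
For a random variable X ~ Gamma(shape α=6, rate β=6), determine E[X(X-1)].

E[X(X-1)] = E[X² - X] = E[X²] - E[X]
E[X] = 1
E[X²] = Var(X) + (E[X])² = \frac{1}{6} + (1)² = \frac{7}{6}
E[X(X-1)] = \frac{7}{6} - 1 = \frac{1}{6}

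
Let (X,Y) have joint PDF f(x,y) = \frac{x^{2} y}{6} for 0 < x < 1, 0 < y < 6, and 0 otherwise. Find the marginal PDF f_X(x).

f_X(x) = ∫_0^6 f(x,y) dy
= ∫_0^6 \frac{x^{2} y}{6} dy
= 3 x^{2} for 0 < x < 1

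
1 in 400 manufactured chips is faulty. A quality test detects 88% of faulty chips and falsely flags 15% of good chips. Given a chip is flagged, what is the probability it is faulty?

Let D = the rare event, + = positive/flagged.
P(D) = 1/400
P(+|D) = 88/100 = 22/25
P(+|D') = 15/100 = 3/20
P(+) = P(+|D)P(D) + P(+|D')P(D')
     = \frac{22}{25} × \frac{1}{400} + \frac{3}{20} × \frac{399}{400}
     = \frac{6073}{40000}
P(D|+) = P(+|D)P(D)/P(+) = \frac{88}{6073}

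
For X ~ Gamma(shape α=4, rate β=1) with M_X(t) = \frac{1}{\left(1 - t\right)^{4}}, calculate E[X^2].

To find E[X^2], compute M^(2)(0):
M^(1)(t) = \frac{4}{\left(1 - t\right)^{5}}
M^(2)(t) = \frac{20}{\left(1 - t\right)^{6}}
M^(2)(0) = 20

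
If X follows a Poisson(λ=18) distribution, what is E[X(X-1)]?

E[X(X-1)] = E[X² - X] = E[X²] - E[X]
E[X] = 18
E[X²] = Var(X) + (E[X])² = 18 + (18)² = 342
E[X(X-1)] = 342 - 18 = 324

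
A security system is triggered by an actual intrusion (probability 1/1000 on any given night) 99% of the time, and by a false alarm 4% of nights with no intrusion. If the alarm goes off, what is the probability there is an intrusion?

Let D = the rare event, + = positive/flagged.
P(D) = 1/1000
P(+|D) = 99/100
P(+|D') = 4/100 = 1/25
P(+) = P(+|D)P(D) + P(+|D')P(D')
     = \frac{99}{100} × \frac{1}{1000} + \frac{1}{25} × \frac{999}{1000}
     = \frac{819}{20000}
P(D|+) = P(+|D)P(D)/P(+) = \frac{11}{455}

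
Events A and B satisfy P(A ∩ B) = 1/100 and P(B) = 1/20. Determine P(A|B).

P(A|B) = P(A ∩ B) / P(B)
= (1/100) / (1/20)
= 1/5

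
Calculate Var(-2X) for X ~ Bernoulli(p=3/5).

For X ~ Bernoulli(p=3/5):
Var(X) = \frac{6}{25}
Var(-2X) = (-2)² × Var(X) = 4 × \frac{6}{25} = \frac{24}{25}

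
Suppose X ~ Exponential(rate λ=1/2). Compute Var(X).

For X ~ Exponential(rate λ=1/2):
Var(X) = 4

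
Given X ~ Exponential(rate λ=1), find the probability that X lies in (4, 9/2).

P(4 < X < 9/2) = ∫_{4}^{9/2} f(x) dx
where f(x) = e^{- x}
= - \frac{1}{e^{\frac{9}{2}}} + e^{-4}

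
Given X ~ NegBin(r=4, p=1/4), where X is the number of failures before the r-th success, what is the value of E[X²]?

Using the identity E[X²] = Var(X) + (E[X])²:
E[X] = 12
Var(X) = 48
E[X²] = 48 + (12)²
= 192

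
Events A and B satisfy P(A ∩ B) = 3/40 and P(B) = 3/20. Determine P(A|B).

P(A|B) = P(A ∩ B) / P(B)
= (3/40) / (3/20)
= 1/2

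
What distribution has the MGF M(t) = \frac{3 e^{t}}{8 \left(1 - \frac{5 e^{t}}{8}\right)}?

The MGF M(t) = \frac{3 e^{t}}{8 \left(1 - \frac{5 e^{t}}{8}\right)} is the standard form for the Geometric distribution.
Comparing with the known MGF formula identifies: Geometric(p=3/8), X = trial number of first success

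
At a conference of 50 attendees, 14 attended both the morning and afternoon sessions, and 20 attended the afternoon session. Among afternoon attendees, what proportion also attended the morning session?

P(A ∩ B) = 14/50 = 7/25
P(B) = 20/50 = 2/5
P(A|B) = P(A ∩ B) / P(B) = (7/25) / (2/5) = 7/10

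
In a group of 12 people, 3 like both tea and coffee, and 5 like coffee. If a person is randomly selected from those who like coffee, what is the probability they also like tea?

P(A ∩ B) = 3/12 = 1/4
P(B) = 5/12
P(A|B) = P(A ∩ B) / P(B) = (1/4) / (5/12) = 3/5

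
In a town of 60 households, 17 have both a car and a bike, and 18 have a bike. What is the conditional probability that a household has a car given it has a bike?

P(A ∩ B) = 17/60
P(B) = 18/60 = 3/10
P(A|B) = P(A ∩ B) / P(B) = (17/60) / (3/10) = 17/18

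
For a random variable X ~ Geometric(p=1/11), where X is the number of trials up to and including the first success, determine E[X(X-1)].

E[X(X-1)] = E[X² - X] = E[X²] - E[X]
E[X] = 11
E[X²] = Var(X) + (E[X])² = 110 + (11)² = 231
E[X(X-1)] = 231 - 11 = 220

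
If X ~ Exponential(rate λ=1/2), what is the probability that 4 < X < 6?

P(4 < X < 6) = ∫_{4}^{6} f(x) dx
where f(x) = \frac{e^{- \frac{x}{2}}}{2}
= - \frac{1 - e}{e^{3}}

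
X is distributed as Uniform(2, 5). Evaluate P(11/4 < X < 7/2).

P(11/4 < X < 7/2) = ∫_{11/4}^{7/2} f(x) dx
where f(x) = \frac{1}{3}
= \frac{1}{4}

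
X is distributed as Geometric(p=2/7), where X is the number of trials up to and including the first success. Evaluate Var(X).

For X ~ Geometric(p=2/7), where X is the number of trials up to and including the first success:
Var(X) = \frac{35}{4}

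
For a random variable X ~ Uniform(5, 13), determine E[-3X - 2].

For X ~ Uniform(5, 13):
E[X] = 9
E[-3X - 2] = -3 × E[X] - 2 = -29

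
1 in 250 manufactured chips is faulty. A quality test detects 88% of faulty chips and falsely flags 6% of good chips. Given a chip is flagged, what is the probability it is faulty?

Let D = the rare event, + = positive/flagged.
P(D) = 1/250
P(+|D) = 88/100 = 22/25
P(+|D') = 6/100 = 3/50
P(+) = P(+|D)P(D) + P(+|D')P(D')
     = \frac{22}{25} × \frac{1}{250} + \frac{3}{50} × \frac{249}{250}
     = \frac{791}{12500}
P(D|+) = P(+|D)P(D)/P(+) = \frac{44}{791}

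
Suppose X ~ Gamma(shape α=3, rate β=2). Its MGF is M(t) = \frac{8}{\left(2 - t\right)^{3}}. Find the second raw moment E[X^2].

To find E[X^2], compute M^(2)(0):
M^(1)(t) = \frac{24}{\left(2 - t\right)^{4}}
M^(2)(t) = \frac{96}{\left(2 - t\right)^{5}}
M^(2)(0) = 3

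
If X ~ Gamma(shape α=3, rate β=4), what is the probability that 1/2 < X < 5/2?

P(1/2 < X < 5/2) = ∫_{1/2}^{5/2} f(x) dx
where f(x) = 32 x^{2} e^{- 4 x}
= \frac{-61 + 5 e^{8}}{e^{10}}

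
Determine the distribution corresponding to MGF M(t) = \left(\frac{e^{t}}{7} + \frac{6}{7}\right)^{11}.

The MGF M(t) = \left(\frac{e^{t}}{7} + \frac{6}{7}\right)^{11} is the standard form for the Binomial distribution.
Comparing with the known MGF formula identifies: Binomial(n=11, p=1/7)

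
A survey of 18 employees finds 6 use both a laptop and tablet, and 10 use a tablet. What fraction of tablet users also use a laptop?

P(A ∩ B) = 6/18 = 1/3
P(B) = 10/18 = 5/9
P(A|B) = P(A ∩ B) / P(B) = (1/3) / (5/9) = 3/5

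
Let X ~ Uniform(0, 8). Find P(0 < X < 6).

P(0 < X < 6) = ∫_{0}^{6} f(x) dx
where f(x) = \frac{1}{8}
= \frac{3}{4}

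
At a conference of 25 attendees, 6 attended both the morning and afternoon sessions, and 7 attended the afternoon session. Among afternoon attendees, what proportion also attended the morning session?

P(A ∩ B) = 6/25
P(B) = 7/25
P(A|B) = P(A ∩ B) / P(B) = (6/25) / (7/25) = 6/7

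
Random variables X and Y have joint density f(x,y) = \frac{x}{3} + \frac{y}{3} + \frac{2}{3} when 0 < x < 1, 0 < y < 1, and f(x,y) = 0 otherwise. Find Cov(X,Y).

E[XY] = ∫∫ xy × f(x,y) dx dy = \frac{5}{18}
E[X] = \frac{19}{36}
E[Y] = \frac{19}{36}
Cov(X,Y) = E[XY] - E[X]E[Y] = - \frac{1}{1296}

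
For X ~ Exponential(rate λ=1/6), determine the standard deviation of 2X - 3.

For X ~ Exponential(rate λ=1/6):
Var(X) = 36
SD(X) = √(Var(X)) = √(36) = 6
SD(2X - 3) = |2| × SD(X) = 2 × 6 = 12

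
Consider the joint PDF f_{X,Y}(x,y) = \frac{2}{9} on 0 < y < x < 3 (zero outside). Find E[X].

f_X(x) = ∫_0^x \frac{2}{9} dy = \frac{2 x}{9}
E[X] = ∫_0^3 x × (\frac{2 x}{9}) dx = 2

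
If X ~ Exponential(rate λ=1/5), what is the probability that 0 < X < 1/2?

P(0 < X < 1/2) = ∫_{0}^{1/2} f(x) dx
where f(x) = \frac{e^{- \frac{x}{5}}}{5}
= 1 - e^{- \frac{1}{10}}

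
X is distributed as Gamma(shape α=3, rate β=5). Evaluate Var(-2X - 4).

For X ~ Gamma(shape α=3, rate β=5):
Var(X) = \frac{3}{25}
Var(-2X - 4) = (-2)² × Var(X) = 4 × \frac{3}{25} = \frac{12}{25}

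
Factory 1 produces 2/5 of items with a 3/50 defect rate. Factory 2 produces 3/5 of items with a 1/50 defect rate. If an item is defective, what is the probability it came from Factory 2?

Using Bayes' theorem:
P(F1) = 2/5, P(D|F1) = 3/50
P(F2) = 3/5, P(D|F2) = 1/50
P(D) = P(D|F1)P(F1) + P(D|F2)P(F2)
     = \frac{9}{250}
P(F2|D) = P(D|F2)P(F2) / P(D)
= \frac{1}{3}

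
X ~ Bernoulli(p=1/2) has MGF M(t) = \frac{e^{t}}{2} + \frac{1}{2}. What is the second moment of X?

To find E[X^2], compute M^(2)(0):
M^(1)(t) = \frac{e^{t}}{2}
M^(2)(t) = \frac{e^{t}}{2}
M^(2)(0) = \frac{1}{2}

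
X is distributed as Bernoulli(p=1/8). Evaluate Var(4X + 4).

For X ~ Bernoulli(p=1/8):
Var(X) = \frac{7}{64}
Var(4X + 4) = (4)² × Var(X) = 16 × \frac{7}{64} = \frac{7}{4}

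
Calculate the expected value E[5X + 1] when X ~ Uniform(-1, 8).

For X ~ Uniform(-1, 8):
E[X] = \frac{7}{2}
E[5X + 1] = 5 × E[X] + 1 = \frac{37}{2}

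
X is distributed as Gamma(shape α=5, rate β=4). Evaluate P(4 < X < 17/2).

P(4 < X < 17/2) = ∫_{4}^{17/2} f(x) dx
where f(x) = \frac{128 x^{4} e^{- 4 x}}{3}
= \frac{-188533 + 10675 e^{18}}{3 e^{34}}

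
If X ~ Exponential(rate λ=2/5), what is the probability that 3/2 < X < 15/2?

P(3/2 < X < 15/2) = ∫_{3/2}^{15/2} f(x) dx
where f(x) = \frac{2 e^{- \frac{2 x}{5}}}{5}
= - \frac{1}{e^{3}} + e^{- \frac{3}{5}}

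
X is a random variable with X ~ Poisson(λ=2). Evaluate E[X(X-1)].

E[X(X-1)] = E[X² - X] = E[X²] - E[X]
E[X] = 2
E[X²] = Var(X) + (E[X])² = 2 + (2)² = 6
E[X(X-1)] = 6 - 2 = 4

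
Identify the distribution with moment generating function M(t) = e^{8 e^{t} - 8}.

The MGF M(t) = e^{8 e^{t} - 8} is the standard form for the Poisson distribution.
Comparing with the known MGF formula identifies: Poisson(λ=8)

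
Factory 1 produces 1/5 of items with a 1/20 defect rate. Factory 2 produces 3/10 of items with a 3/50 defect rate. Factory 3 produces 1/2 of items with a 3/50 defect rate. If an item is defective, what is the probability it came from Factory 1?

Using Bayes' theorem:
P(F1) = 1/5, P(D|F1) = 1/20
P(F2) = 3/10, P(D|F2) = 3/50
P(F3) = 1/2, P(D|F3) = 3/50
P(D) = P(D|F1)P(F1) + P(D|F2)P(F2) + P(D|F3)P(F3)
     = \frac{29}{500}
P(F1|D) = P(D|F1)P(F1) / P(D)
= \frac{5}{29}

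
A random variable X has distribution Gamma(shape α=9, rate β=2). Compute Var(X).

For X ~ Gamma(shape α=9, rate β=2):
Var(X) = \frac{9}{4}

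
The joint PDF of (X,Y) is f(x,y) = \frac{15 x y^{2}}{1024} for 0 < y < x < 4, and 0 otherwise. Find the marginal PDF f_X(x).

f_X(x) = ∫_0^x \frac{15 x y^{2}}{1024} dy = \frac{5 x^{4}}{1024}
for 0 < x < 4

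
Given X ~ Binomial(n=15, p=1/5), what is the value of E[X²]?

Using the identity E[X²] = Var(X) + (E[X])²:
E[X] = 3
Var(X) = \frac{12}{5}
E[X²] = \frac{12}{5} + (3)²
= \frac{57}{5}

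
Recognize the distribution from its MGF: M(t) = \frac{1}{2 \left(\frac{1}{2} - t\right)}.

The MGF M(t) = \frac{1}{2 \left(\frac{1}{2} - t\right)} is the standard form for the Exponential distribution.
Comparing with the known MGF formula identifies: Exponential(rate λ=1/2)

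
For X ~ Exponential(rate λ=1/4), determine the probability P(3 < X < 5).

P(3 < X < 5) = ∫_{3}^{5} f(x) dx
where f(x) = \frac{e^{- \frac{x}{4}}}{4}
= - \frac{1 - e^{\frac{1}{2}}}{e^{\frac{5}{4}}}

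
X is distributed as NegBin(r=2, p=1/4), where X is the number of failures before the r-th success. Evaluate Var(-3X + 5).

For X ~ NegBin(r=2, p=1/4), where X is the number of failures before the r-th success:
Var(X) = 24
Var(-3X + 5) = (-3)² × Var(X) = 9 × 24 = 216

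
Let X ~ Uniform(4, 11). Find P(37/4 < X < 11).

P(37/4 < X < 11) = ∫_{37/4}^{11} f(x) dx
where f(x) = \frac{1}{7}
= \frac{1}{4}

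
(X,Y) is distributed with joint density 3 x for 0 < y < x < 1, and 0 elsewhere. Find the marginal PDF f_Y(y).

f_Y(y) = ∫_y^1 3 x dx = \frac{3}{2} - \frac{3 y^{2}}{2}
for 0 < y < 1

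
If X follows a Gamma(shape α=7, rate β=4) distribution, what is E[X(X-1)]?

E[X(X-1)] = E[X² - X] = E[X²] - E[X]
E[X] = \frac{7}{4}
E[X²] = Var(X) + (E[X])² = \frac{7}{16} + (\frac{7}{4})² = \frac{7}{2}
E[X(X-1)] = \frac{7}{2} - \frac{7}{4} = \frac{7}{4}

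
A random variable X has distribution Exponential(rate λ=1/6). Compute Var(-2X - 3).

For X ~ Exponential(rate λ=1/6):
Var(X) = 36
Var(-2X - 3) = (-2)² × Var(X) = 4 × 36 = 144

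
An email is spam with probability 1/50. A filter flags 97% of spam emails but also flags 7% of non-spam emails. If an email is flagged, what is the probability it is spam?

Let D = the rare event, + = positive/flagged.
P(D) = 1/50
P(+|D) = 97/100
P(+|D') = 7/100
P(+) = P(+|D)P(D) + P(+|D')P(D')
     = \frac{97}{100} × \frac{1}{50} + \frac{7}{100} × \frac{49}{50}
     = \frac{11}{125}
P(D|+) = P(+|D)P(D)/P(+) = \frac{97}{440}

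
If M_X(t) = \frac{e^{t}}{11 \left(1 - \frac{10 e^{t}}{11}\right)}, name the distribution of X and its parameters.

The MGF M(t) = \frac{e^{t}}{11 \left(1 - \frac{10 e^{t}}{11}\right)} is the standard form for the Geometric distribution.
Comparing with the known MGF formula identifies: Geometric(p=1/11), X = trial number of first success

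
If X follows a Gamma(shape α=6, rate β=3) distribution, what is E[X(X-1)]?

E[X(X-1)] = E[X² - X] = E[X²] - E[X]
E[X] = 2
E[X²] = Var(X) + (E[X])² = \frac{2}{3} + (2)² = \frac{14}{3}
E[X(X-1)] = \frac{14}{3} - 2 = \frac{8}{3}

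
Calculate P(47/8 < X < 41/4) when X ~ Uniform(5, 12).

P(47/8 < X < 41/4) = ∫_{47/8}^{41/4} f(x) dx
where f(x) = \frac{1}{7}
= \frac{5}{8}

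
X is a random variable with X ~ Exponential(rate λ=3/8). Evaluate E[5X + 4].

For X ~ Exponential(rate λ=3/8):
E[X] = \frac{8}{3}
E[5X + 4] = 5 × E[X] + 4 = \frac{52}{3}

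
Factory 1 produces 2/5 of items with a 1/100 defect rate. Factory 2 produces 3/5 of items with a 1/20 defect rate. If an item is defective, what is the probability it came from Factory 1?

Using Bayes' theorem:
P(F1) = 2/5, P(D|F1) = 1/100
P(F2) = 3/5, P(D|F2) = 1/20
P(D) = P(D|F1)P(F1) + P(D|F2)P(F2)
     = \frac{17}{500}
P(F1|D) = P(D|F1)P(F1) / P(D)
= \frac{2}{17}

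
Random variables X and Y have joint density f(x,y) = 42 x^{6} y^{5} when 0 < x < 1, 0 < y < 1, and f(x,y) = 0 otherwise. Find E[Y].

E[Y] = ∫_0^1 ∫_0^1 y × f(x,y) dx dy
= \frac{6}{7}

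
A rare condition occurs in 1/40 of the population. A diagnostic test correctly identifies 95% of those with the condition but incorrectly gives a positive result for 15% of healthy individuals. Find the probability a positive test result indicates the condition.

Let D = the rare event, + = positive/flagged.
P(D) = 1/40
P(+|D) = 95/100 = 19/20
P(+|D') = 15/100 = 3/20
P(+) = P(+|D)P(D) + P(+|D')P(D')
     = \frac{19}{20} × \frac{1}{40} + \frac{3}{20} × \frac{39}{40}
     = \frac{17}{100}
P(D|+) = P(+|D)P(D)/P(+) = \frac{19}{136}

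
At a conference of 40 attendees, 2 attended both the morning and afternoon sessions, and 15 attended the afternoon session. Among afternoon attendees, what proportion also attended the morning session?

P(A ∩ B) = 2/40 = 1/20
P(B) = 15/40 = 3/8
P(A|B) = P(A ∩ B) / P(B) = (1/20) / (3/8) = 2/15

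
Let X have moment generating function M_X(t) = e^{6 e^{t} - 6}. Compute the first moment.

To find E[X], compute M^(1)(0):
M^(1)(t) = 6 e^{t} e^{6 e^{t} - 6}
M^(1)(0) = 6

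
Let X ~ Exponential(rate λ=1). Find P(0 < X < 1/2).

P(0 < X < 1/2) = ∫_{0}^{1/2} f(x) dx
where f(x) = e^{- x}
= 1 - e^{- \frac{1}{2}}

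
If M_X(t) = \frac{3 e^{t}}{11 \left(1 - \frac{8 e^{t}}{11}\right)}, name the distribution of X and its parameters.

The MGF M(t) = \frac{3 e^{t}}{11 \left(1 - \frac{8 e^{t}}{11}\right)} is the standard form for the Geometric distribution.
Comparing with the known MGF formula identifies: Geometric(p=3/11), X = trial number of first success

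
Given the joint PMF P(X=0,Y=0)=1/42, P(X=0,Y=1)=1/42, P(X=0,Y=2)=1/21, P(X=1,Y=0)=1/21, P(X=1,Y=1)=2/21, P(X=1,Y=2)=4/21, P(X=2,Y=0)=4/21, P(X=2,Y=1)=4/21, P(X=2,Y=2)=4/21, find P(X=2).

P(X=2) = P(X=2,Y=0) + P(X=2,Y=1) + P(X=2,Y=2)
= 4/21 + 4/21 + 4/21
= 4/7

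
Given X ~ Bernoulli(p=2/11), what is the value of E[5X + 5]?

For X ~ Bernoulli(p=2/11):
E[X] = \frac{2}{11}
E[5X + 5] = 5 × E[X] + 5 = \frac{65}{11}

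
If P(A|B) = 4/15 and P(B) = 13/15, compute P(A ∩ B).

By definition, P(A|B) = P(A ∩ B) / P(B)
So P(A ∩ B) = P(A|B) × P(B)
= 4/15 × 13/15
= 52/225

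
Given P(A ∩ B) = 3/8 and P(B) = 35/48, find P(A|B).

P(A|B) = P(A ∩ B) / P(B)
= (3/8) / (35/48)
= 18/35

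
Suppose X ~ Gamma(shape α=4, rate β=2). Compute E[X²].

Using the identity E[X²] = Var(X) + (E[X])²:
E[X] = 2
Var(X) = 1
E[X²] = 1 + (2)²
= 5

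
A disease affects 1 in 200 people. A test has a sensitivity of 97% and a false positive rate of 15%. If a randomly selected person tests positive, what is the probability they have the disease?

Let D = the rare event, + = positive/flagged.
P(D) = 1/200
P(+|D) = 97/100
P(+|D') = 15/100 = 3/20
P(+) = P(+|D)P(D) + P(+|D')P(D')
     = \frac{97}{100} × \frac{1}{200} + \frac{3}{20} × \frac{199}{200}
     = \frac{1541}{10000}
P(D|+) = P(+|D)P(D)/P(+) = \frac{97}{3082}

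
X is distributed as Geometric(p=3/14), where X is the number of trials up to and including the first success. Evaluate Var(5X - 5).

For X ~ Geometric(p=3/14), where X is the number of trials up to and including the first success:
Var(X) = \frac{154}{9}
Var(5X - 5) = (5)² × Var(X) = 25 × \frac{154}{9} = \frac{3850}{9}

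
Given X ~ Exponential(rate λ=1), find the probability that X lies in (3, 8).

P(3 < X < 8) = ∫_{3}^{8} f(x) dx
where f(x) = e^{- x}
= - \frac{1 - e^{5}}{e^{8}}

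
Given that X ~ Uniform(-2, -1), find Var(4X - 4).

For X ~ Uniform(-2, -1):
Var(X) = \frac{1}{12}
Var(4X - 4) = (4)² × Var(X) = 16 × \frac{1}{12} = \frac{4}{3}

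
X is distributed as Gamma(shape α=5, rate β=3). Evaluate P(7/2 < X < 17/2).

P(7/2 < X < 17/2) = ∫_{7/2}^{17/2} f(x) dx
where f(x) = \frac{81 x^{4} e^{- 3 x}}{8}
= \frac{-2653811 + 98051 e^{15}}{128 e^{\frac{51}{2}}}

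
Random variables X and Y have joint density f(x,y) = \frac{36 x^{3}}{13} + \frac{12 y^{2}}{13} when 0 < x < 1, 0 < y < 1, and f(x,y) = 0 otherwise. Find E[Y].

E[Y] = ∫_0^1 ∫_0^1 y × f(x,y) dx dy
= \frac{15}{26}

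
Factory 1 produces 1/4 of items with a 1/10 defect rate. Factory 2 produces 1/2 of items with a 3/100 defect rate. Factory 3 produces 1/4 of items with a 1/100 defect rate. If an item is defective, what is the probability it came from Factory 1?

Using Bayes' theorem:
P(F1) = 1/4, P(D|F1) = 1/10
P(F2) = 1/2, P(D|F2) = 3/100
P(F3) = 1/4, P(D|F3) = 1/100
P(D) = P(D|F1)P(F1) + P(D|F2)P(F2) + P(D|F3)P(F3)
     = \frac{17}{400}
P(F1|D) = P(D|F1)P(F1) / P(D)
= \frac{10}{17}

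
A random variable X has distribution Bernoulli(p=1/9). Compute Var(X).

For X ~ Bernoulli(p=1/9):
Var(X) = \frac{8}{81}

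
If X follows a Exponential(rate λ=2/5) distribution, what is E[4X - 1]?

For X ~ Exponential(rate λ=2/5):
E[X] = \frac{5}{2}
E[4X - 1] = 4 × E[X] - 1 = 9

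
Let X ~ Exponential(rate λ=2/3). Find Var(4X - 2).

For X ~ Exponential(rate λ=2/3):
Var(X) = \frac{9}{4}
Var(4X - 2) = (4)² × Var(X) = 16 × \frac{9}{4} = 36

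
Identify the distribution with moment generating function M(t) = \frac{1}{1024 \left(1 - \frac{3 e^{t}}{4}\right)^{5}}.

The MGF M(t) = \frac{1}{1024 \left(1 - \frac{3 e^{t}}{4}\right)^{5}} is the standard form for the NegativeBinomial distribution.
Comparing with the known MGF formula identifies: NegBin(r=5, p=1/4), X = failures before r-th success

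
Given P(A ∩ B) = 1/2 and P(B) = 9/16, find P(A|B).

P(A|B) = P(A ∩ B) / P(B)
= (1/2) / (9/16)
= 8/9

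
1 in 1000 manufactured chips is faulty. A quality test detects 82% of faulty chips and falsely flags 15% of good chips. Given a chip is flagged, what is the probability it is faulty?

Let D = the rare event, + = positive/flagged.
P(D) = 1/1000
P(+|D) = 82/100 = 41/50
P(+|D') = 15/100 = 3/20
P(+) = P(+|D)P(D) + P(+|D')P(D')
     = \frac{41}{50} × \frac{1}{1000} + \frac{3}{20} × \frac{999}{1000}
     = \frac{15067}{100000}
P(D|+) = P(+|D)P(D)/P(+) = \frac{82}{15067}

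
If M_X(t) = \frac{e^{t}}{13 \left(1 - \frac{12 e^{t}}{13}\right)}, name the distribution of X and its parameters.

The MGF M(t) = \frac{e^{t}}{13 \left(1 - \frac{12 e^{t}}{13}\right)} is the standard form for the Geometric distribution.
Comparing with the known MGF formula identifies: Geometric(p=1/13), X = trial number of first success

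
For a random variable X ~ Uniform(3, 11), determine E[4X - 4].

For X ~ Uniform(3, 11):
E[X] = 7
E[4X - 4] = 4 × E[X] - 4 = 24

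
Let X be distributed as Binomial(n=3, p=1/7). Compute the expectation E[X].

For X ~ Binomial(n=3, p=1/7), the expected value is:
E[X] = \frac{3}{7}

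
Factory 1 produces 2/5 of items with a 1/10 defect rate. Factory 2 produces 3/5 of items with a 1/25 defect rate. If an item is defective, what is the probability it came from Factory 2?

Using Bayes' theorem:
P(F1) = 2/5, P(D|F1) = 1/10
P(F2) = 3/5, P(D|F2) = 1/25
P(D) = P(D|F1)P(F1) + P(D|F2)P(F2)
     = \frac{8}{125}
P(F2|D) = P(D|F2)P(F2) / P(D)
= \frac{3}{8}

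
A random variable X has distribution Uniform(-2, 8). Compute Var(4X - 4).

For X ~ Uniform(-2, 8):
Var(X) = \frac{25}{3}
Var(4X - 4) = (4)² × Var(X) = 16 × \frac{25}{3} = \frac{400}{3}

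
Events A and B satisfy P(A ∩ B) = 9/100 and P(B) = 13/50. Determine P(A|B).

P(A|B) = P(A ∩ B) / P(B)
= (9/100) / (13/50)
= 9/26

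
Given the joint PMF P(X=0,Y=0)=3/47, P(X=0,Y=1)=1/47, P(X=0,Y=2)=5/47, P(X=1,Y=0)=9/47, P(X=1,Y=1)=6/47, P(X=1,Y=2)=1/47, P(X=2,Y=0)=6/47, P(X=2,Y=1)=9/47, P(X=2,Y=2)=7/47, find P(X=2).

P(X=2) = P(X=2,Y=0) + P(X=2,Y=1) + P(X=2,Y=2)
= 6/47 + 9/47 + 7/47
= 22/47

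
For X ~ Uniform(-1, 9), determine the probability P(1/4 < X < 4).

P(1/4 < X < 4) = ∫_{1/4}^{4} f(x) dx
where f(x) = \frac{1}{10}
= \frac{3}{8}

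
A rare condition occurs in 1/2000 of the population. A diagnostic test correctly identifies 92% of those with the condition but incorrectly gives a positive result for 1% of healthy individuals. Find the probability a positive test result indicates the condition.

Let D = the rare event, + = positive/flagged.
P(D) = 1/2000
P(+|D) = 92/100 = 23/25
P(+|D') = 1/100
P(+) = P(+|D)P(D) + P(+|D')P(D')
     = \frac{23}{25} × \frac{1}{2000} + \frac{1}{100} × \frac{1999}{2000}
     = \frac{2091}{200000}
P(D|+) = P(+|D)P(D)/P(+) = \frac{92}{2091}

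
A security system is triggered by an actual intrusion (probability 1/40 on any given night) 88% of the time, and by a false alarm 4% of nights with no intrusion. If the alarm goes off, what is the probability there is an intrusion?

Let D = the rare event, + = positive/flagged.
P(D) = 1/40
P(+|D) = 88/100 = 22/25
P(+|D') = 4/100 = 1/25
P(+) = P(+|D)P(D) + P(+|D')P(D')
     = \frac{22}{25} × \frac{1}{40} + \frac{1}{25} × \frac{39}{40}
     = \frac{61}{1000}
P(D|+) = P(+|D)P(D)/P(+) = \frac{22}{61}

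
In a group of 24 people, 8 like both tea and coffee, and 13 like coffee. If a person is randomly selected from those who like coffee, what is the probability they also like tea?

P(A ∩ B) = 8/24 = 1/3
P(B) = 13/24
P(A|B) = P(A ∩ B) / P(B) = (1/3) / (13/24) = 8/13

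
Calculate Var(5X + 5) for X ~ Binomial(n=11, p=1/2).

For X ~ Binomial(n=11, p=1/2):
Var(X) = \frac{11}{4}
Var(5X + 5) = (5)² × Var(X) = 25 × \frac{11}{4} = \frac{275}{4}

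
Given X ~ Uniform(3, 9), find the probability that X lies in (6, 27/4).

P(6 < X < 27/4) = ∫_{6}^{27/4} f(x) dx
where f(x) = \frac{1}{6}
= \frac{1}{8}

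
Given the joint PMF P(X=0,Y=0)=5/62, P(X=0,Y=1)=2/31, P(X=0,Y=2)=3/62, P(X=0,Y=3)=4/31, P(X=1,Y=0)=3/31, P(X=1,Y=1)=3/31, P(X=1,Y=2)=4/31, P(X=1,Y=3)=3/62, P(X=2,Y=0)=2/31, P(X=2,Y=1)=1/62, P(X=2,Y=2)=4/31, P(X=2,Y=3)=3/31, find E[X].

First find marginal of X:
P(X=0) = 10/31
P(X=1) = 23/62
P(X=2) = 19/62
E[X] = 0 × 10/31 + 1 × 23/62 + 2 × 19/62 = 61/62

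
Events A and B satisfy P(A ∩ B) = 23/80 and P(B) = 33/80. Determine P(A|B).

P(A|B) = P(A ∩ B) / P(B)
= (23/80) / (33/80)
= 23/33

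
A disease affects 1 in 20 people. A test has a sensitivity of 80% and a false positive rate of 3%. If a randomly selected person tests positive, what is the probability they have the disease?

Let D = the rare event, + = positive/flagged.
P(D) = 1/20
P(+|D) = 80/100 = 4/5
P(+|D') = 3/100
P(+) = P(+|D)P(D) + P(+|D')P(D')
     = \frac{4}{5} × \frac{1}{20} + \frac{3}{100} × \frac{19}{20}
     = \frac{137}{2000}
P(D|+) = P(+|D)P(D)/P(+) = \frac{80}{137}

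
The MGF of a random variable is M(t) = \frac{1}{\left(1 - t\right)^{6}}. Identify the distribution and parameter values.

The MGF M(t) = \frac{1}{\left(1 - t\right)^{6}} is the standard form for the Gamma distribution.
Comparing with the known MGF formula identifies: Gamma(shape α=6, rate β=1)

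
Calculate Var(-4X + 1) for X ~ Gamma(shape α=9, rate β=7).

For X ~ Gamma(shape α=9, rate β=7):
Var(X) = \frac{9}{49}
Var(-4X + 1) = (-4)² × Var(X) = 16 × \frac{9}{49} = \frac{144}{49}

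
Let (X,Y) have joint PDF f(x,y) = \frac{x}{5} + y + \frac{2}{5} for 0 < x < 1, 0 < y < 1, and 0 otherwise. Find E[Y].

E[Y] = ∫_0^1 ∫_0^1 y × f(x,y) dx dy
= \frac{7}{12}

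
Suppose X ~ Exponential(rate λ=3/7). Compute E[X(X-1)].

E[X(X-1)] = E[X² - X] = E[X²] - E[X]
E[X] = \frac{7}{3}
E[X²] = Var(X) + (E[X])² = \frac{49}{9} + (\frac{7}{3})² = \frac{98}{9}
E[X(X-1)] = \frac{98}{9} - \frac{7}{3} = \frac{77}{9}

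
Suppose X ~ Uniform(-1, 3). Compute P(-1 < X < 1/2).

P(-1 < X < 1/2) = ∫_{-1}^{1/2} f(x) dx
where f(x) = \frac{1}{4}
= \frac{3}{8}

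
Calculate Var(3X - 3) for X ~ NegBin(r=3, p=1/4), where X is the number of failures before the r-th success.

For X ~ NegBin(r=3, p=1/4), where X is the number of failures before the r-th success:
Var(X) = 36
Var(3X - 3) = (3)² × Var(X) = 9 × 36 = 324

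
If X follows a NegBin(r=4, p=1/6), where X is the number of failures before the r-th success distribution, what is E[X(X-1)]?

E[X(X-1)] = E[X² - X] = E[X²] - E[X]
E[X] = 20
E[X²] = Var(X) + (E[X])² = 120 + (20)² = 520
E[X(X-1)] = 520 - 20 = 500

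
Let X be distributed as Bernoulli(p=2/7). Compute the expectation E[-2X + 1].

For X ~ Bernoulli(p=2/7):
E[X] = \frac{2}{7}
E[-2X + 1] = -2 × E[X] + 1 = \frac{3}{7}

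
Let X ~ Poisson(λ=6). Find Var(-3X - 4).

For X ~ Poisson(λ=6):
Var(X) = 6
Var(-3X - 4) = (-3)² × Var(X) = 9 × 6 = 54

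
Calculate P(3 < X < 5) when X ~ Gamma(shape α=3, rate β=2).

P(3 < X < 5) = ∫_{3}^{5} f(x) dx
where f(x) = 4 x^{2} e^{- 2 x}
= \frac{-61 + 25 e^{4}}{e^{10}}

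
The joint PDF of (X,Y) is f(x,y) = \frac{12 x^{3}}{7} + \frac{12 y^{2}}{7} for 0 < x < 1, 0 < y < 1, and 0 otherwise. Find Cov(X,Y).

E[XY] = ∫∫ xy × f(x,y) dx dy = \frac{27}{70}
E[X] = \frac{22}{35}
E[Y] = \frac{9}{14}
Cov(X,Y) = E[XY] - E[X]E[Y] = - \frac{9}{490}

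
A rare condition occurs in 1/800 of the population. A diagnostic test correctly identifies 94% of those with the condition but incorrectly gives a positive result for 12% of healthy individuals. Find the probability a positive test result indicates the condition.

Let D = the rare event, + = positive/flagged.
P(D) = 1/800
P(+|D) = 94/100 = 47/50
P(+|D') = 12/100 = 3/25
P(+) = P(+|D)P(D) + P(+|D')P(D')
     = \frac{47}{50} × \frac{1}{800} + \frac{3}{25} × \frac{799}{800}
     = \frac{4841}{40000}
P(D|+) = P(+|D)P(D)/P(+) = \frac{1}{103}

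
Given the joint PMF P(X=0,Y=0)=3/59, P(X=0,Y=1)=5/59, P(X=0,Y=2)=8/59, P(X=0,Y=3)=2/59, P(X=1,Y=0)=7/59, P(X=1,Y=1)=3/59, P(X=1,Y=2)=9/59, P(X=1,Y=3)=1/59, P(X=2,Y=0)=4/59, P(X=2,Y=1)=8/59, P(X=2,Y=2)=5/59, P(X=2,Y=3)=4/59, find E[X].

First find marginal of X:
P(X=0) = 18/59
P(X=1) = 20/59
P(X=2) = 21/59
E[X] = 0 × 18/59 + 1 × 20/59 + 2 × 21/59 = 62/59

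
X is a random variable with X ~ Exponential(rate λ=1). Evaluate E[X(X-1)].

E[X(X-1)] = E[X² - X] = E[X²] - E[X]
E[X] = 1
E[X²] = Var(X) + (E[X])² = 1 + (1)² = 2
E[X(X-1)] = 2 - 1 = 1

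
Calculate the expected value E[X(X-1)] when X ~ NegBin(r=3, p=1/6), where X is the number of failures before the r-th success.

E[X(X-1)] = E[X² - X] = E[X²] - E[X]
E[X] = 15
E[X²] = Var(X) + (E[X])² = 90 + (15)² = 315
E[X(X-1)] = 315 - 15 = 300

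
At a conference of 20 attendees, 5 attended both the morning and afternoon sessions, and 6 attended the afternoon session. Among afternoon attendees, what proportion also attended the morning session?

P(A ∩ B) = 5/20 = 1/4
P(B) = 6/20 = 3/10
P(A|B) = P(A ∩ B) / P(B) = (1/4) / (3/10) = 5/6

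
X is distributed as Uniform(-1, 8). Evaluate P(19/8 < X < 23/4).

P(19/8 < X < 23/4) = ∫_{19/8}^{23/4} f(x) dx
where f(x) = \frac{1}{9}
= \frac{3}{8}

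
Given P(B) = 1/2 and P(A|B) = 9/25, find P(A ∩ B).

By definition, P(A|B) = P(A ∩ B) / P(B)
So P(A ∩ B) = P(A|B) × P(B)
= 9/25 × 1/2
= 9/50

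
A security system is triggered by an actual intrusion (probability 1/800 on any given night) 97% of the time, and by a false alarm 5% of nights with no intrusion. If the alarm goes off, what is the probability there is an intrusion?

Let D = the rare event, + = positive/flagged.
P(D) = 1/800
P(+|D) = 97/100
P(+|D') = 5/100 = 1/20
P(+) = P(+|D)P(D) + P(+|D')P(D')
     = \frac{97}{100} × \frac{1}{800} + \frac{1}{20} × \frac{799}{800}
     = \frac{1023}{20000}
P(D|+) = P(+|D)P(D)/P(+) = \frac{97}{4092}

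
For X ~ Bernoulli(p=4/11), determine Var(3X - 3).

For X ~ Bernoulli(p=4/11):
Var(X) = \frac{28}{121}
Var(3X - 3) = (3)² × Var(X) = 9 × \frac{28}{121} = \frac{252}{121}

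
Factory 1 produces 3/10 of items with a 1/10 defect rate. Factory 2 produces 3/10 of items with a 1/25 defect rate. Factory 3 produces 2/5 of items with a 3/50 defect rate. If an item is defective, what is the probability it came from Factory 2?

Using Bayes' theorem:
P(F1) = 3/10, P(D|F1) = 1/10
P(F2) = 3/10, P(D|F2) = 1/25
P(F3) = 2/5, P(D|F3) = 3/50
P(D) = P(D|F1)P(F1) + P(D|F2)P(F2) + P(D|F3)P(F3)
     = \frac{33}{500}
P(F2|D) = P(D|F2)P(F2) / P(D)
= \frac{2}{11}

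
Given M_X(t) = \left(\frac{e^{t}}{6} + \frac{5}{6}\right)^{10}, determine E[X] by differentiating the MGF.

To find E[X], compute M^(1)(0):
M^(1)(t) = \frac{5 \left(\frac{e^{t}}{6} + \frac{5}{6}\right)^{9} e^{t}}{3}
M^(1)(0) = \frac{5}{3}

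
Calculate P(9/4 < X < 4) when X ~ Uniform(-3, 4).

P(9/4 < X < 4) = ∫_{9/4}^{4} f(x) dx
where f(x) = \frac{1}{7}
= \frac{1}{4}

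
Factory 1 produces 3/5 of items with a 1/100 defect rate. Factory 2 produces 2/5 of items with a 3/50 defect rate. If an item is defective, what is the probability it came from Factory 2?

Using Bayes' theorem:
P(F1) = 3/5, P(D|F1) = 1/100
P(F2) = 2/5, P(D|F2) = 3/50
P(D) = P(D|F1)P(F1) + P(D|F2)P(F2)
     = \frac{3}{100}
P(F2|D) = P(D|F2)P(F2) / P(D)
= \frac{4}{5}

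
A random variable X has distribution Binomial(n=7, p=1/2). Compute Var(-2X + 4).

For X ~ Binomial(n=7, p=1/2):
Var(X) = \frac{7}{4}
Var(-2X + 4) = (-2)² × Var(X) = 4 × \frac{7}{4} = 7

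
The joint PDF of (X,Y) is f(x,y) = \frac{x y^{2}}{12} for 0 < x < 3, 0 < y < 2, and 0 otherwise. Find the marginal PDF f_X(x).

f_X(x) = ∫_0^2 f(x,y) dy
= ∫_0^2 \frac{x y^{2}}{12} dy
= \frac{2 x}{9} for 0 < x < 3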